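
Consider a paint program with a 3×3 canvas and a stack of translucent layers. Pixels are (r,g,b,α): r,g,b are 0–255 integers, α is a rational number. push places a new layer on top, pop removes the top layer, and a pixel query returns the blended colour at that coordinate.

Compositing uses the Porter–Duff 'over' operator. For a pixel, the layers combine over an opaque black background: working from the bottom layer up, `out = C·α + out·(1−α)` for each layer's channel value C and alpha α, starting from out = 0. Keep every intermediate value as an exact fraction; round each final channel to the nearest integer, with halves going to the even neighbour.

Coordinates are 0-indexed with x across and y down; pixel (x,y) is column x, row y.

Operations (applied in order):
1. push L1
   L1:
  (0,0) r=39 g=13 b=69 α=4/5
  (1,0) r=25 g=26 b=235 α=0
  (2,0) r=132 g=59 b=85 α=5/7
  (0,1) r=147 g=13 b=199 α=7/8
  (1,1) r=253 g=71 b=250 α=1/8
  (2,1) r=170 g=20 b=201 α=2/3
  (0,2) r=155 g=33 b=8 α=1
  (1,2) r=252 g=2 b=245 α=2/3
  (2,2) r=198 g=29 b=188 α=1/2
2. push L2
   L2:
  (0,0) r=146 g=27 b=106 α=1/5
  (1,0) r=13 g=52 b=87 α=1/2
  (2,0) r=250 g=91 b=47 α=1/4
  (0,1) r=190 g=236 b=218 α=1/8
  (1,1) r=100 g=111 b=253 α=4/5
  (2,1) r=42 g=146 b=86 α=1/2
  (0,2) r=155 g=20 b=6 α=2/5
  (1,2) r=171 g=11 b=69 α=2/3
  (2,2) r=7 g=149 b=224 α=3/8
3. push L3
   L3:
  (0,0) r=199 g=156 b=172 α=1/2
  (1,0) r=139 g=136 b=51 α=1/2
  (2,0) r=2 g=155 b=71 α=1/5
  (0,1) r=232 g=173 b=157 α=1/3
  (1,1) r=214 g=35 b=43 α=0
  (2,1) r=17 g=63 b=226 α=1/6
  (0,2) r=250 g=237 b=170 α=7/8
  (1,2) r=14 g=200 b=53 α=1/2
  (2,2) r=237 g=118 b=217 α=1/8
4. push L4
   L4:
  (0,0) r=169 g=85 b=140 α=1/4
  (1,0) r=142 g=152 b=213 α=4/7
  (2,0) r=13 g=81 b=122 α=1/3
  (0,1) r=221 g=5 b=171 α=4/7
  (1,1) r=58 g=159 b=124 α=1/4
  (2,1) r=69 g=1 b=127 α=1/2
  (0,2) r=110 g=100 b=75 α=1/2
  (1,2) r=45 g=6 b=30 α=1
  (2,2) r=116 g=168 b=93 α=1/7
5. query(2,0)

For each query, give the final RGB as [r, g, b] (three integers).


(2,0) stack=L1,L2,L3,L4; from [0,0,0]:
after L1 α=5/7: [660/7, 295/7, 425/7]
after L2 α=1/4: [1865/14, 761/14, 401/7]
after L3 α=1/5: [3744/35, 2607/35, 2101/35]
after L4 α=1/3: [7943/105, 2683/35, 2824/35]
= [76, 77, 81]


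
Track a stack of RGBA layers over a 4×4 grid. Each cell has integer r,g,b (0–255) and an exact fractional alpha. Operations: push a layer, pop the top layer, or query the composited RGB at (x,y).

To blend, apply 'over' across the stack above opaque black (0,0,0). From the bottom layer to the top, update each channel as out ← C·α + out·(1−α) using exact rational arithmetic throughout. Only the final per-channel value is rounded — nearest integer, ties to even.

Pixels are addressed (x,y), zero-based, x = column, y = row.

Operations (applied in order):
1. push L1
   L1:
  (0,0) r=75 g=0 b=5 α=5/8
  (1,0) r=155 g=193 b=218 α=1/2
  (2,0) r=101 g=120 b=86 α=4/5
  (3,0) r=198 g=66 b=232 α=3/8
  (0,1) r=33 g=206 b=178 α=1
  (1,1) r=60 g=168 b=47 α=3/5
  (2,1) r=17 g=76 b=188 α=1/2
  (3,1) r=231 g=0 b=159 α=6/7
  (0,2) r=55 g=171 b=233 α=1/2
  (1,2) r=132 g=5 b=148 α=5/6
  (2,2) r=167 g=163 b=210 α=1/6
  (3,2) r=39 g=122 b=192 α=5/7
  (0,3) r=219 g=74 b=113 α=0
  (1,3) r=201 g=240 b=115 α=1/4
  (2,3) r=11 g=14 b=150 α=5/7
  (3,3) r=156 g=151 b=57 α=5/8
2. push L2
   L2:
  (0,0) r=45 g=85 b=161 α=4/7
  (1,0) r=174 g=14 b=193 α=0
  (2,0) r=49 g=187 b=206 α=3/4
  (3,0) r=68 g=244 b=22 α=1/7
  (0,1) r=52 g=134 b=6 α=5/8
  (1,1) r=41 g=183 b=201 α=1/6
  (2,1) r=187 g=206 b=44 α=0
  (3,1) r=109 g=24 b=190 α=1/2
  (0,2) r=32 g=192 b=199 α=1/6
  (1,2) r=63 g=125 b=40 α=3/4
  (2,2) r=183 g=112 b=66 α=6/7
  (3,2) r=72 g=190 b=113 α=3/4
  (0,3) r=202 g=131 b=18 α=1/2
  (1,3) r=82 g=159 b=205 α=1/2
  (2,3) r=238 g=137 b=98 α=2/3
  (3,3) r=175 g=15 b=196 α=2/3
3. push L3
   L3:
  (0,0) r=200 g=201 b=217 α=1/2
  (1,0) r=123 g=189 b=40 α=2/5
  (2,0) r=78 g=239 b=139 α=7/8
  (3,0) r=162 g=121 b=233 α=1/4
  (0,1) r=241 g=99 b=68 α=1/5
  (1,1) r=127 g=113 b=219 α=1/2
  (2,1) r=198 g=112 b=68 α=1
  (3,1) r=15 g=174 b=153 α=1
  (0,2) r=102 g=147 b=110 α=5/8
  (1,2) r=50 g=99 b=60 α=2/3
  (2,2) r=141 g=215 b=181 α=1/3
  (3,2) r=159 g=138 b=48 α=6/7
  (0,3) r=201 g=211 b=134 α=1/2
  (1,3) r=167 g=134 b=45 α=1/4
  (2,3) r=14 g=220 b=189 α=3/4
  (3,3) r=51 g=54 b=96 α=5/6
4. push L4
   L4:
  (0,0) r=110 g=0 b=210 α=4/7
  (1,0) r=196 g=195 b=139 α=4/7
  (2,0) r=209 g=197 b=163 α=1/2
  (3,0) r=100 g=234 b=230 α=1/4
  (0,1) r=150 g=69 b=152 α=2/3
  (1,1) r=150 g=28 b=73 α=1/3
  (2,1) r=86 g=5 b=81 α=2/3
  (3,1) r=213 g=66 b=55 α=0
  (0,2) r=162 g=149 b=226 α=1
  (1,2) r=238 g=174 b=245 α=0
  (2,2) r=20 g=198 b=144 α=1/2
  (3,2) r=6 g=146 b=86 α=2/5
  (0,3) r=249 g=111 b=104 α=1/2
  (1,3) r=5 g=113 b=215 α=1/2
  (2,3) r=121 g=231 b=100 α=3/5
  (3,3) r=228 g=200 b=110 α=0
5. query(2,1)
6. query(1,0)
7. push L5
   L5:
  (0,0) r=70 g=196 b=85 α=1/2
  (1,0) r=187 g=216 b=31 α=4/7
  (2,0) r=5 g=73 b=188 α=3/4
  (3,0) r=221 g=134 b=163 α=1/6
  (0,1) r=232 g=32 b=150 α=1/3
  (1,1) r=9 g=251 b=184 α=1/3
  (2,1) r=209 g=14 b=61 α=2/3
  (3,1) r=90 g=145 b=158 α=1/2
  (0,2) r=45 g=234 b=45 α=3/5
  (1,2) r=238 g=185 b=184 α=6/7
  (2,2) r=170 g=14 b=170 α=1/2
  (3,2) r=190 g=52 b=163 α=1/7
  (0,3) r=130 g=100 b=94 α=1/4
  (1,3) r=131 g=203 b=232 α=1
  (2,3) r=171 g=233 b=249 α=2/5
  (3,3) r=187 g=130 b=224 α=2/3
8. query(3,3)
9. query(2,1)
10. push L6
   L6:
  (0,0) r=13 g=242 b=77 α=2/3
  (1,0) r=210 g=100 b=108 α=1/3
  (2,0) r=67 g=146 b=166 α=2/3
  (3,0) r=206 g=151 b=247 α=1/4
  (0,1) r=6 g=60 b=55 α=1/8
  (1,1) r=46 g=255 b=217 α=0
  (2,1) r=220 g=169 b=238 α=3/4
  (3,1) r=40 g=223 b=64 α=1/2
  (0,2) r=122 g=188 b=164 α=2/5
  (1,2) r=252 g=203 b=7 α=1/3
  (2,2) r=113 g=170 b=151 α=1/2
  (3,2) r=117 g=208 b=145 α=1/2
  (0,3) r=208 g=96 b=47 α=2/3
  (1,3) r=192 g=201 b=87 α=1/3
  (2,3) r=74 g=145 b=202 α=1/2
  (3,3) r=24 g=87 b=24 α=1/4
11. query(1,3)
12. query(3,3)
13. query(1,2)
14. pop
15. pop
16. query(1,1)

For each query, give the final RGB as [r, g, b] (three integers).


(2,1) stack=L1,L2,L3,L4; from [0,0,0]:
L1 α=1/2: [17/2, 38, 94]
L2 α=0: [17/2, 38, 94]
L3 α=1: [198, 112, 68]
L4 α=2/3: [370/3, 122/3, 230/3]
= [123, 41, 77]

query (1,0) [L1,L2,L3,L4] — begin 0,0,0
+L1 (α=1/2) → [155/2, 193/2, 109]
+L2 (α=0) → [155/2, 193/2, 109]
+L3 (α=2/5) → [957/10, 267/2, 407/5]
+L4 (α=4/7) → [10711/70, 2361/14, 4001/35]
= [153, 169, 114]

query (3,3) [L1,L2,L3,L4,L5] — begin 0,0,0
after L1 α=5/8: [195/2, 755/8, 285/8]
after L2 α=2/3: [895/6, 995/24, 3421/24]
after L3 α=5/6: [2425/36, 7475/144, 14941/144]
after L4 α=0: [2425/36, 7475/144, 14941/144]
after L5 α=2/3: [15889/108, 44915/432, 79453/432]
= [147, 104, 184]

query (2,1) [L1,L2,L3,L4,L5] — begin 0,0,0
L1 α=1/2: [17/2, 38, 94]
L2 α=0: [17/2, 38, 94]
L3 α=1: [198, 112, 68]
L4 α=2/3: [370/3, 122/3, 230/3]
L5 α=2/3: [1624/9, 206/9, 596/9]
= [180, 23, 66]

(1,3) stack=L1,L2,L3,L4,L5,L6; from [0,0,0]:
after L1 α=1/4: [201/4, 60, 115/4]
after L2 α=1/2: [529/8, 219/2, 935/8]
after L3 α=1/4: [2923/32, 925/8, 3165/32]
after L4 α=1/2: [3083/64, 1829/16, 10045/64]
after L5 α=1: [131, 203, 232]
after L6 α=1/3: [454/3, 607/3, 551/3]
rounded: [151, 202, 184]

(3,3) stack=L1,L2,L3,L4,L5,L6; from [0,0,0]:
after L1 α=5/8: [195/2, 755/8, 285/8]
after L2 α=2/3: [895/6, 995/24, 3421/24]
after L3 α=5/6: [2425/36, 7475/144, 14941/144]
after L4 α=0: [2425/36, 7475/144, 14941/144]
after L5 α=2/3: [15889/108, 44915/432, 79453/432]
after L6 α=1/4: [16753/144, 57443/576, 82909/576]
→ [116, 100, 144]

at x=1,y=2 over L1,L2,L3,L4,L5,L6:
after L1 α=5/6: [110, 25/6, 370/3]
after L2 α=3/4: [299/4, 2275/24, 365/6]
after L3 α=2/3: [233/4, 7027/72, 1085/18]
after L4 α=0: [233/4, 7027/72, 1085/18]
after L5 α=6/7: [5945/28, 12421/72, 20957/126]
after L6 α=1/3: [9473/42, 19729/108, 21398/189]
rounded: [226, 183, 113]

query (1,1) [L1,L2,L3,L4] — begin 0,0,0
after L1 α=3/5: [36, 504/5, 141/5]
after L2 α=1/6: [221/6, 229/2, 57]
after L3 α=1/2: [983/12, 455/4, 138]
after L4 α=1/3: [1883/18, 511/6, 349/3]
rounded: [105, 85, 116]


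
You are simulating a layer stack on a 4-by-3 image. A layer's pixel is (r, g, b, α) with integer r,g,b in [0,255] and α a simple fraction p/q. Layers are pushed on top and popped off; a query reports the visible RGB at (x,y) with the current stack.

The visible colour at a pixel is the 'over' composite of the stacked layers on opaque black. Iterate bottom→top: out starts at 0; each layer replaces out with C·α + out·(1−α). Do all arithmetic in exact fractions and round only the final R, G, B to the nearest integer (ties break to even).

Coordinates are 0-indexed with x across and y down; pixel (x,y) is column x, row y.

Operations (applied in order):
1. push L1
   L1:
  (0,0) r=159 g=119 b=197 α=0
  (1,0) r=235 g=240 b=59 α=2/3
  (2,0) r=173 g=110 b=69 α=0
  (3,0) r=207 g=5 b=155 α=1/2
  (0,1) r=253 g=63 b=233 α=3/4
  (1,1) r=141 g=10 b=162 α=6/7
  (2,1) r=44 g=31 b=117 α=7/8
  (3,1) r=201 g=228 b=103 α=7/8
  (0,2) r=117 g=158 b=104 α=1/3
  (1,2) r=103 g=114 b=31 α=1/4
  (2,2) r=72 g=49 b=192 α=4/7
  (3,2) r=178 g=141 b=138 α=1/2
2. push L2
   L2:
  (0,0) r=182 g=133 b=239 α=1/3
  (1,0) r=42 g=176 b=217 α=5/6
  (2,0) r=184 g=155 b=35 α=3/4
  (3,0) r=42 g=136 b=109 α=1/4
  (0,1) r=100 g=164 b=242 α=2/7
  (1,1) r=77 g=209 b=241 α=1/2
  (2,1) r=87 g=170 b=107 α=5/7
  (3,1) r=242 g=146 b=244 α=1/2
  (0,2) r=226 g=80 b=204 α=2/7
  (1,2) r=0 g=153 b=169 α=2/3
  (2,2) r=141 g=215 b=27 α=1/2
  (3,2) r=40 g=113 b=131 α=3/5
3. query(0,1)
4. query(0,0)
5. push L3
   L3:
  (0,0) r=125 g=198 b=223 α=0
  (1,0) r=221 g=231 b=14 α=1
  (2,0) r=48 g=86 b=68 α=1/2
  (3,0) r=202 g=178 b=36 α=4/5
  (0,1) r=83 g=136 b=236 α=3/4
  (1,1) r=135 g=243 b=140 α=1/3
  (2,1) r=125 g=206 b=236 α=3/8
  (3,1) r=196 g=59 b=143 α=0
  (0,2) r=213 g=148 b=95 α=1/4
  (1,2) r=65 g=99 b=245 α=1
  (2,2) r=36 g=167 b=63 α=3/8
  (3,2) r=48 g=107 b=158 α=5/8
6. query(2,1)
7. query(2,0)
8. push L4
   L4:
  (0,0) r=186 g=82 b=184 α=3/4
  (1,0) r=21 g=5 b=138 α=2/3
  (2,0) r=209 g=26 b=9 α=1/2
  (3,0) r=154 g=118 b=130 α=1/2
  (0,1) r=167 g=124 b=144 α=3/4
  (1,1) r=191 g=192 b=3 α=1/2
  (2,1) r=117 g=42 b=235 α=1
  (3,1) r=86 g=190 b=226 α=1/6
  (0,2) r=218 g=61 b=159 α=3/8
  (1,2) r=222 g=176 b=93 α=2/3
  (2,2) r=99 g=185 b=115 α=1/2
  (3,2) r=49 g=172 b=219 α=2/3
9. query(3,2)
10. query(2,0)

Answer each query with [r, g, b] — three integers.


query (0,1) [L1,L2] — begin 0,0,0
+L1 (α=3/4) → [759/4, 189/4, 699/4]
+L2 (α=2/7) → [4595/28, 2257/28, 5431/28]
= [164, 81, 194]

query (0,0) [L1,L2] — begin 0,0,0
L1 α=0: [0, 0, 0]
L2 α=1/3: [182/3, 133/3, 239/3]
→ [61, 44, 80]

(2,1) stack=L1,L2,L3; from [0,0,0]:
+L1 (α=7/8) → [77/2, 217/8, 819/8]
+L2 (α=5/7) → [512/7, 3617/28, 2959/28]
+L3 (α=3/8) → [5185/56, 35389/224, 34619/224]
→ [93, 158, 155]

(2,0) stack=L1,L2,L3; from [0,0,0]:
+L1 (α=0) → [0, 0, 0]
+L2 (α=3/4) → [138, 465/4, 105/4]
+L3 (α=1/2) → [93, 809/8, 377/8]
= [93, 101, 47]

(3,2) stack=L1,L2,L3,L4; from [0,0,0]:
L1 α=1/2: [89, 141/2, 69]
L2 α=3/5: [298/5, 96, 531/5]
L3 α=5/8: [1047/20, 823/8, 5543/40]
L4 α=2/3: [3007/60, 3575/24, 23063/120]
→ [50, 149, 192]

(2,0) stack=L1,L2,L3,L4; from [0,0,0]:
after L1 α=0: [0, 0, 0]
after L2 α=3/4: [138, 465/4, 105/4]
after L3 α=1/2: [93, 809/8, 377/8]
after L4 α=1/2: [151, 1017/16, 449/16]
rounded: [151, 64, 28]


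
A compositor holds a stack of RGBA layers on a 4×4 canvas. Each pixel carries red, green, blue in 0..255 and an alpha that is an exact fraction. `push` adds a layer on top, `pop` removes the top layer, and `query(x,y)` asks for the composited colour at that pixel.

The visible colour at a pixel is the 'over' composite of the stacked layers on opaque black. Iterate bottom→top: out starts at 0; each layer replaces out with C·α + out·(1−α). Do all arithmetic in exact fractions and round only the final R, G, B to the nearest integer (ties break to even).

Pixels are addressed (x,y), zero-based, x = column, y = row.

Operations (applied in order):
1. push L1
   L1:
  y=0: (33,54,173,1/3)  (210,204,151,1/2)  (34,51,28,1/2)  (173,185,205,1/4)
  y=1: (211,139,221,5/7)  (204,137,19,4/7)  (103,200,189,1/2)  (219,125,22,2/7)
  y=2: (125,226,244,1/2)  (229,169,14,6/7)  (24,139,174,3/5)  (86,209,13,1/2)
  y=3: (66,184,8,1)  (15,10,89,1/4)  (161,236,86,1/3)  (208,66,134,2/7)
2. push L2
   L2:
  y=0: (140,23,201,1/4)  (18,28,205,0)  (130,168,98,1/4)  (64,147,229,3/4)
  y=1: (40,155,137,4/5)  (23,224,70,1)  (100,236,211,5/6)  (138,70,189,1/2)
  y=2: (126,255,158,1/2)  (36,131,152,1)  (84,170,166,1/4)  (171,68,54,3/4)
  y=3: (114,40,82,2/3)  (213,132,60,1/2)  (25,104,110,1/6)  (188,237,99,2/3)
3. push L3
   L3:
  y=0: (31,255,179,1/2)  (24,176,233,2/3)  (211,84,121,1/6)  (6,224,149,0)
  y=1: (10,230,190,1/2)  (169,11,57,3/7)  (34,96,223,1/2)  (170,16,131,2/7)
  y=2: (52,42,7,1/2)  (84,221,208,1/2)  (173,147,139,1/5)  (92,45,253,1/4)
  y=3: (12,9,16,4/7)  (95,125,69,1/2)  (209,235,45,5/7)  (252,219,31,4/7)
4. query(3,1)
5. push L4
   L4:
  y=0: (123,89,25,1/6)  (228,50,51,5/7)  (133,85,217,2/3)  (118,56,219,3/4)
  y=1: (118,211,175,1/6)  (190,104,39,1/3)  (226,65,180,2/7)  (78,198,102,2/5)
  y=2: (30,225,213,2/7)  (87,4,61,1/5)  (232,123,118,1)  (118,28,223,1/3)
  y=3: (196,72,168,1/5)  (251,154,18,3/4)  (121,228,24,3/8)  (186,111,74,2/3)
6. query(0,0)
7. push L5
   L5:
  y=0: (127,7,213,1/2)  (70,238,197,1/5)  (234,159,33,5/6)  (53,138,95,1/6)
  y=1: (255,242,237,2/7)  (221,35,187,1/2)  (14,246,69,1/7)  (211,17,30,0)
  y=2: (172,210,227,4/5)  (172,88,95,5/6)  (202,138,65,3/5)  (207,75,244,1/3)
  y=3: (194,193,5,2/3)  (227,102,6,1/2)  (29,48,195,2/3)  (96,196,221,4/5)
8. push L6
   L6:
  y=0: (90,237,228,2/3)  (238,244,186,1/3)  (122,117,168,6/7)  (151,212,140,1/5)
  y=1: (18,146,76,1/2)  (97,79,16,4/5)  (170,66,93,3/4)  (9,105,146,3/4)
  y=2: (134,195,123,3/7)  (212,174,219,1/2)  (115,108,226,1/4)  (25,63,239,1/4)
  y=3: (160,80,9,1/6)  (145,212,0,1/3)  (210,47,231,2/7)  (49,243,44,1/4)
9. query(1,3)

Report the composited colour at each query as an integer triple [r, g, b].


query (3,1) [L1,L2,L3] — begin 0,0,0
L1 α=2/7: [438/7, 250/7, 44/7]
L2 α=1/2: [702/7, 370/7, 1367/14]
L3 α=2/7: [5890/49, 2074/49, 10503/98]
→ [120, 42, 107]

query (0,0) [L1,L2,L3,L4] — begin 0,0,0
+L1 (α=1/3) → [11, 18, 173/3]
+L2 (α=1/4) → [173/4, 77/4, 187/2]
+L3 (α=1/2) → [297/8, 1097/8, 545/4]
+L4 (α=1/6) → [823/16, 6197/48, 2825/24]
= [51, 129, 118]

query (1,3) [L1,L2,L3,L4,L5,L6] — begin 0,0,0
+L1 (α=1/4) → [15/4, 5/2, 89/4]
+L2 (α=1/2) → [867/8, 269/4, 329/8]
+L3 (α=1/2) → [1627/16, 769/8, 881/16]
+L4 (α=3/4) → [13675/64, 4465/32, 1745/64]
+L5 (α=1/2) → [28203/128, 7729/64, 2129/128]
+L6 (α=1/3) → [37483/192, 14513/96, 2129/192]
= [195, 151, 11]


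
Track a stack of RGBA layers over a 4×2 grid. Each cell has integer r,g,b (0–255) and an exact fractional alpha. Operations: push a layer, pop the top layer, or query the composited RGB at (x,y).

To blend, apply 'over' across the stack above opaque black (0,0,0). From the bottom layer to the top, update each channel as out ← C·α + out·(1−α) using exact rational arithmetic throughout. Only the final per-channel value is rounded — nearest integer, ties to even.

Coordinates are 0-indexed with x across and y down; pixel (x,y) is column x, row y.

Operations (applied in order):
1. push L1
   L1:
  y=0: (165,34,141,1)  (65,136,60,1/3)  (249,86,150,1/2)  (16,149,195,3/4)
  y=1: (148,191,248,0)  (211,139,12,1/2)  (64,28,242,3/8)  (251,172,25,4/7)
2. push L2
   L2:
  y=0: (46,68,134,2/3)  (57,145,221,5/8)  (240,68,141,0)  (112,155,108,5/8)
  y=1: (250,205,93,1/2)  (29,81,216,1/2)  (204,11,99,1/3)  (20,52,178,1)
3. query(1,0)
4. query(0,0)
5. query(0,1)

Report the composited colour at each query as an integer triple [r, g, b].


(1,0) stack=L1,L2; from [0,0,0]:
+L1 (α=1/3) → [65/3, 136/3, 20]
+L2 (α=5/8) → [175/4, 861/8, 1165/8]
rounded: [44, 108, 146]

(0,0) stack=L1,L2; from [0,0,0]:
L1 α=1: [165, 34, 141]
L2 α=2/3: [257/3, 170/3, 409/3]
rounded: [86, 57, 136]

query (0,1) [L1,L2] — begin 0,0,0
L1 α=0: [0, 0, 0]
L2 α=1/2: [125, 205/2, 93/2]
= [125, 102, 46]


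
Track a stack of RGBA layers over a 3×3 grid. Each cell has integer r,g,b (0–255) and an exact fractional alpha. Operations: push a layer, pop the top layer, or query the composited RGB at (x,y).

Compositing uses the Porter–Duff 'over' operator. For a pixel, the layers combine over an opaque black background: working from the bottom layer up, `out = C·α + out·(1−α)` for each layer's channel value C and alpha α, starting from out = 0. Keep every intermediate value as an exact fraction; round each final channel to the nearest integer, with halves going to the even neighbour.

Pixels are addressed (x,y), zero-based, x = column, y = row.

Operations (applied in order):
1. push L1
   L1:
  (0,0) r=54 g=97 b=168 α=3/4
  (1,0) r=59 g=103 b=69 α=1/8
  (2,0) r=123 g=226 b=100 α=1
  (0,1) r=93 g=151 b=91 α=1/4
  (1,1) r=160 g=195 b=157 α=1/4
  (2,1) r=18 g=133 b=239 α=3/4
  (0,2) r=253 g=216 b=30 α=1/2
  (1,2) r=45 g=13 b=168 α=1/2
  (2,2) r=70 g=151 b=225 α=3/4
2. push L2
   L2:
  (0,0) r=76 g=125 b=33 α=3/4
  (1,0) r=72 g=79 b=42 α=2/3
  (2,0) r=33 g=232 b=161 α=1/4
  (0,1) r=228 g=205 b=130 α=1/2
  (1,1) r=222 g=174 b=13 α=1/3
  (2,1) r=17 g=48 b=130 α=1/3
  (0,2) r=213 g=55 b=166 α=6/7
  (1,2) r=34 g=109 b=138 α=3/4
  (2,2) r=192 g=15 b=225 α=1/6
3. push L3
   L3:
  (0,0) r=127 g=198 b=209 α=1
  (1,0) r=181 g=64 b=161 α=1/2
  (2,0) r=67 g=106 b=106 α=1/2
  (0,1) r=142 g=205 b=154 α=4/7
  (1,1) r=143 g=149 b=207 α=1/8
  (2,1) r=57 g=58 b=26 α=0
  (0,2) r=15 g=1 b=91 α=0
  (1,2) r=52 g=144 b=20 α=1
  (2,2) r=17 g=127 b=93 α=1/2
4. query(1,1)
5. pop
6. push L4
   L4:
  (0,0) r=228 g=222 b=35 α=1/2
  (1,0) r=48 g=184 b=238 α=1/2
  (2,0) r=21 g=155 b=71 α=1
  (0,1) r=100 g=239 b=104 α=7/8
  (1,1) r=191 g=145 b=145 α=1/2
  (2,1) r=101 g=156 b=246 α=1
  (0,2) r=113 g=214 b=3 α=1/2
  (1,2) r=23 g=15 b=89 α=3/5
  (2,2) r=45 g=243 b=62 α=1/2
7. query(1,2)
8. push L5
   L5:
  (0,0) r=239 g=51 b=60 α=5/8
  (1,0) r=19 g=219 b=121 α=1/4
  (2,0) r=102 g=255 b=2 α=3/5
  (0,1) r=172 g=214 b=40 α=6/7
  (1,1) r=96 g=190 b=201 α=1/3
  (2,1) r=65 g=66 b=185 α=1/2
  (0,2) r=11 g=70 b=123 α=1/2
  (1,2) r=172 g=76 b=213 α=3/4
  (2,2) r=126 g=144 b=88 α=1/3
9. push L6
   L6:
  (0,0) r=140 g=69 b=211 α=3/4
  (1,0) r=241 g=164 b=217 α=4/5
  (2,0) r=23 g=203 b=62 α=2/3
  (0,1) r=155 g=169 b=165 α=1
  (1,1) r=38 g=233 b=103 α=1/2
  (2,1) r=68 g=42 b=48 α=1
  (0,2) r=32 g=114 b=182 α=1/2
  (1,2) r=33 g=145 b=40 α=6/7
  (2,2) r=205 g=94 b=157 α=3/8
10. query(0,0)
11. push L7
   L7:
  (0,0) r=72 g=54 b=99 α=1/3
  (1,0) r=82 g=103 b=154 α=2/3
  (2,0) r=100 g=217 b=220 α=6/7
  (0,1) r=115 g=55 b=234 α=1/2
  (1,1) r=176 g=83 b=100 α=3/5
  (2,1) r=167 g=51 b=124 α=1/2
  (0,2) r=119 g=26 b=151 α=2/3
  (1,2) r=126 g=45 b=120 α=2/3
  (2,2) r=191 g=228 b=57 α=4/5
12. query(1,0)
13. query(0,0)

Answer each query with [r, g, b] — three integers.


at x=1,y=1 over L1,L2,L3:
+L1 (α=1/4) → [40, 195/4, 157/4]
+L2 (α=1/3) → [302/3, 181/2, 61/2]
+L3 (α=1/8) → [2543/24, 1565/16, 841/16]
rounded: [106, 98, 53]

at x=1,y=2 over L1,L2,L4:
after L1 α=1/2: [45/2, 13/2, 84]
after L2 α=3/4: [249/8, 667/8, 249/2]
after L4 α=3/5: [105/4, 847/20, 516/5]
→ [26, 42, 103]

at x=0,y=0 over L1,L2,L4,L5,L6:
+L1 (α=3/4) → [81/2, 291/4, 126]
+L2 (α=3/4) → [537/8, 1791/16, 225/4]
+L4 (α=1/2) → [2361/16, 5343/32, 365/8]
+L5 (α=5/8) → [26203/128, 24189/256, 3495/64]
+L6 (α=3/4) → [79963/512, 77181/1024, 44007/256]
= [156, 75, 172]

(1,0) stack=L1,L2,L4,L5,L6,L7; from [0,0,0]:
after L1 α=1/8: [59/8, 103/8, 69/8]
after L2 α=2/3: [1211/24, 1367/24, 247/8]
after L4 α=1/2: [2363/48, 5783/48, 2151/16]
after L5 α=1/4: [2667/64, 9287/64, 8389/64]
after L6 α=4/5: [64363/320, 51271/320, 63941/320]
after L7 α=2/3: [116843/960, 117191/960, 54167/320]
= [122, 122, 169]

query (0,0) [L1,L2,L4,L5,L6,L7] — begin 0,0,0
after L1 α=3/4: [81/2, 291/4, 126]
after L2 α=3/4: [537/8, 1791/16, 225/4]
after L4 α=1/2: [2361/16, 5343/32, 365/8]
after L5 α=5/8: [26203/128, 24189/256, 3495/64]
after L6 α=3/4: [79963/512, 77181/1024, 44007/256]
after L7 α=1/3: [98395/768, 34943/512, 18893/128]
rounded: [128, 68, 148]


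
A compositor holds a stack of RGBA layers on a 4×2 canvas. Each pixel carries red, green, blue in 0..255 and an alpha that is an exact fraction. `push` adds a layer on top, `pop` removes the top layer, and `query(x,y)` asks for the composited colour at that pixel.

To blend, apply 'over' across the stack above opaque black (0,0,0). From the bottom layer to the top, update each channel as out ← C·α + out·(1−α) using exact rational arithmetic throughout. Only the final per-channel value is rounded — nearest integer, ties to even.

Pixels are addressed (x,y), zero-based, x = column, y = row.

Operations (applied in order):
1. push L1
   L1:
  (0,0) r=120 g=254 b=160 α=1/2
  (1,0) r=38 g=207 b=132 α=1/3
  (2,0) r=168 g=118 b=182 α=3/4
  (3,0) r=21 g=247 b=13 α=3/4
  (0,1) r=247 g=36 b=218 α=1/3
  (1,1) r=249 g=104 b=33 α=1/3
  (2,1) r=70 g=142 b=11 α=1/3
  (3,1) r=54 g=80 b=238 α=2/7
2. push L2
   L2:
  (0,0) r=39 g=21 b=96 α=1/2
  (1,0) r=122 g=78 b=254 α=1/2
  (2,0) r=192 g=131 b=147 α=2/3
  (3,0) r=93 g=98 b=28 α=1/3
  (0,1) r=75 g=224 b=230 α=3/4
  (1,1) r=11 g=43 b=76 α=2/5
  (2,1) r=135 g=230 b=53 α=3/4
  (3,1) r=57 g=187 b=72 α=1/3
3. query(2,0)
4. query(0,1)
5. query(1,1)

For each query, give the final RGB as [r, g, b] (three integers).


query (2,0) [L1,L2] — begin 0,0,0
after L1 α=3/4: [126, 177/2, 273/2]
after L2 α=2/3: [170, 701/6, 287/2]
= [170, 117, 144]

(0,1) stack=L1,L2; from [0,0,0]:
after L1 α=1/3: [247/3, 12, 218/3]
after L2 α=3/4: [461/6, 171, 572/3]
→ [77, 171, 191]

at x=1,y=1 over L1,L2:
+L1 (α=1/3) → [83, 104/3, 11]
+L2 (α=2/5) → [271/5, 38, 37]
= [54, 38, 37]


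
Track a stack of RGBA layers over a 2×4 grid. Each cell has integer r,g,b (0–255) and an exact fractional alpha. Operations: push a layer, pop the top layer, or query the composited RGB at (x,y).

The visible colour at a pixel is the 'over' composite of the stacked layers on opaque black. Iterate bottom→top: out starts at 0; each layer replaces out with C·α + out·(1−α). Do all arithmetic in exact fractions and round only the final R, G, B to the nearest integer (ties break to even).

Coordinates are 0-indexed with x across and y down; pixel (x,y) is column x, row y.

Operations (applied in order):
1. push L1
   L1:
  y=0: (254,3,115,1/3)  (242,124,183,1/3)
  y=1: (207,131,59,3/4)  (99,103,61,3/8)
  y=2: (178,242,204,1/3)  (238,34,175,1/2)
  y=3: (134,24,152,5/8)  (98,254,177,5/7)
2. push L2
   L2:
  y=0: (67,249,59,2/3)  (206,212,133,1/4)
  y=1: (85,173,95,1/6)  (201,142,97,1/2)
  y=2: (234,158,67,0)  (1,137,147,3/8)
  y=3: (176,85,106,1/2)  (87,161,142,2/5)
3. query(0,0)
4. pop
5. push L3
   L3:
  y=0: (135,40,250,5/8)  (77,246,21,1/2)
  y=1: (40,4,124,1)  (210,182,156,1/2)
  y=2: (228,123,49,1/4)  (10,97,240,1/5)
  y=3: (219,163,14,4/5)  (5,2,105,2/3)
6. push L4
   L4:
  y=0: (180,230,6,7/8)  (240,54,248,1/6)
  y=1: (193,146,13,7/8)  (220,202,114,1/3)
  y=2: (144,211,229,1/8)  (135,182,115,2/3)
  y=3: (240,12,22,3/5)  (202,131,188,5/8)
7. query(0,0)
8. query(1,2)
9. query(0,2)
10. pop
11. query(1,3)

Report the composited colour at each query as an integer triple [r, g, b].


at x=0,y=0 over L1,L2:
L1 α=1/3: [254/3, 1, 115/3]
L2 α=2/3: [656/9, 499/3, 469/9]
→ [73, 166, 52]

at x=0,y=0 over L1,L3,L4:
L1 α=1/3: [254/3, 1, 115/3]
L3 α=5/8: [929/8, 203/8, 1365/8]
L4 α=7/8: [11009/64, 13083/64, 1701/64]
= [172, 204, 27]

at x=1,y=2 over L1,L3,L4:
after L1 α=1/2: [119, 17, 175/2]
after L3 α=1/5: [486/5, 33, 118]
after L4 α=2/3: [612/5, 397/3, 116]
= [122, 132, 116]

query (0,2) [L1,L3,L4] — begin 0,0,0
after L1 α=1/3: [178/3, 242/3, 68]
after L3 α=1/4: [203/2, 365/4, 253/4]
after L4 α=1/8: [1709/16, 3399/32, 2687/32]
= [107, 106, 84]

(1,3) stack=L1,L3; from [0,0,0]:
after L1 α=5/7: [70, 1270/7, 885/7]
after L3 α=2/3: [80/3, 1298/21, 785/7]
= [27, 62, 112]


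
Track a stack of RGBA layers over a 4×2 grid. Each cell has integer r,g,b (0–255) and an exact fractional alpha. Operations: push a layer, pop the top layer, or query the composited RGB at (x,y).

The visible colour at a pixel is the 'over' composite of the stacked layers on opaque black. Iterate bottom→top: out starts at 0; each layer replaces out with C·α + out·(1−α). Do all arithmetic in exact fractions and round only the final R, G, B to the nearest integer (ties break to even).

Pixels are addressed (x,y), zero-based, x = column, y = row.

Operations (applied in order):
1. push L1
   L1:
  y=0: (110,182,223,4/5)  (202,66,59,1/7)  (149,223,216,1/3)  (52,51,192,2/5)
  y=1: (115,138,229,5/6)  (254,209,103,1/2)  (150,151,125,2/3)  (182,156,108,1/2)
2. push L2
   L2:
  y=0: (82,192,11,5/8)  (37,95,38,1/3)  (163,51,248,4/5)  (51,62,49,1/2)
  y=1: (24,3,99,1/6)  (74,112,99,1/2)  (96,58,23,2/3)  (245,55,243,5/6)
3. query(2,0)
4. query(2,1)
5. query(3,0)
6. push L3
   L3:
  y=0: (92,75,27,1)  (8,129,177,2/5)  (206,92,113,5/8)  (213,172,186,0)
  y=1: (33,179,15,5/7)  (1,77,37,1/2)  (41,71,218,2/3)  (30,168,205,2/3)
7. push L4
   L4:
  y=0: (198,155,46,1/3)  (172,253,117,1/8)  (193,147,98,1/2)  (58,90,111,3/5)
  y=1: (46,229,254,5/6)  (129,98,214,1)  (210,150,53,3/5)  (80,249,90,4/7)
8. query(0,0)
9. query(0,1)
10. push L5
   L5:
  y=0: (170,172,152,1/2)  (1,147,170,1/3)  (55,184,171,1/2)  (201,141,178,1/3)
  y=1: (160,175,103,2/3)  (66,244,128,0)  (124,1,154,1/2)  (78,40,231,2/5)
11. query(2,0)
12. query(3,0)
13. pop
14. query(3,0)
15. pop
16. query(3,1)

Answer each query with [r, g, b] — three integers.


at x=2,y=0 over L1,L2:
after L1 α=1/3: [149/3, 223/3, 72]
after L2 α=4/5: [421/3, 167/3, 1064/5]
rounded: [140, 56, 213]

at x=2,y=1 over L1,L2:
L1 α=2/3: [100, 302/3, 250/3]
L2 α=2/3: [292/3, 650/9, 388/9]
rounded: [97, 72, 43]

at x=3,y=0 over L1,L2:
L1 α=2/5: [104/5, 102/5, 384/5]
L2 α=1/2: [359/10, 206/5, 629/10]
→ [36, 41, 63]

at x=0,y=0 over L1,L2,L3,L4:
after L1 α=4/5: [88, 728/5, 892/5]
after L2 α=5/8: [337/4, 873/5, 2951/40]
after L3 α=1: [92, 75, 27]
after L4 α=1/3: [382/3, 305/3, 100/3]
→ [127, 102, 33]

(0,1) stack=L1,L2,L3,L4; from [0,0,0]:
L1 α=5/6: [575/6, 115, 1145/6]
L2 α=1/6: [3019/36, 289/3, 6319/36]
L3 α=5/7: [5989/126, 3263/21, 7669/126]
L4 α=5/6: [34969/756, 13654/63, 167689/756]
= [46, 217, 222]

(2,0) stack=L1,L2,L3,L4,L5; from [0,0,0]:
+L1 (α=1/3) → [149/3, 223/3, 72]
+L2 (α=4/5) → [421/3, 167/3, 1064/5]
+L3 (α=5/8) → [1451/8, 627/8, 6017/40]
+L4 (α=1/2) → [2995/16, 1803/16, 9937/80]
+L5 (α=1/2) → [3875/32, 4747/32, 23617/160]
= [121, 148, 148]

query (3,0) [L1,L2,L3,L4,L5] — begin 0,0,0
L1 α=2/5: [104/5, 102/5, 384/5]
L2 α=1/2: [359/10, 206/5, 629/10]
L3 α=0: [359/10, 206/5, 629/10]
L4 α=3/5: [1229/25, 1762/25, 2294/25]
L5 α=1/3: [7483/75, 7049/75, 9038/75]
→ [100, 94, 121]

query (3,0) [L1,L2,L3,L4] — begin 0,0,0
L1 α=2/5: [104/5, 102/5, 384/5]
L2 α=1/2: [359/10, 206/5, 629/10]
L3 α=0: [359/10, 206/5, 629/10]
L4 α=3/5: [1229/25, 1762/25, 2294/25]
= [49, 70, 92]

at x=3,y=1 over L1,L2,L3:
L1 α=1/2: [91, 78, 54]
L2 α=5/6: [658/3, 353/6, 423/2]
L3 α=2/3: [838/9, 2369/18, 1243/6]
rounded: [93, 132, 207]


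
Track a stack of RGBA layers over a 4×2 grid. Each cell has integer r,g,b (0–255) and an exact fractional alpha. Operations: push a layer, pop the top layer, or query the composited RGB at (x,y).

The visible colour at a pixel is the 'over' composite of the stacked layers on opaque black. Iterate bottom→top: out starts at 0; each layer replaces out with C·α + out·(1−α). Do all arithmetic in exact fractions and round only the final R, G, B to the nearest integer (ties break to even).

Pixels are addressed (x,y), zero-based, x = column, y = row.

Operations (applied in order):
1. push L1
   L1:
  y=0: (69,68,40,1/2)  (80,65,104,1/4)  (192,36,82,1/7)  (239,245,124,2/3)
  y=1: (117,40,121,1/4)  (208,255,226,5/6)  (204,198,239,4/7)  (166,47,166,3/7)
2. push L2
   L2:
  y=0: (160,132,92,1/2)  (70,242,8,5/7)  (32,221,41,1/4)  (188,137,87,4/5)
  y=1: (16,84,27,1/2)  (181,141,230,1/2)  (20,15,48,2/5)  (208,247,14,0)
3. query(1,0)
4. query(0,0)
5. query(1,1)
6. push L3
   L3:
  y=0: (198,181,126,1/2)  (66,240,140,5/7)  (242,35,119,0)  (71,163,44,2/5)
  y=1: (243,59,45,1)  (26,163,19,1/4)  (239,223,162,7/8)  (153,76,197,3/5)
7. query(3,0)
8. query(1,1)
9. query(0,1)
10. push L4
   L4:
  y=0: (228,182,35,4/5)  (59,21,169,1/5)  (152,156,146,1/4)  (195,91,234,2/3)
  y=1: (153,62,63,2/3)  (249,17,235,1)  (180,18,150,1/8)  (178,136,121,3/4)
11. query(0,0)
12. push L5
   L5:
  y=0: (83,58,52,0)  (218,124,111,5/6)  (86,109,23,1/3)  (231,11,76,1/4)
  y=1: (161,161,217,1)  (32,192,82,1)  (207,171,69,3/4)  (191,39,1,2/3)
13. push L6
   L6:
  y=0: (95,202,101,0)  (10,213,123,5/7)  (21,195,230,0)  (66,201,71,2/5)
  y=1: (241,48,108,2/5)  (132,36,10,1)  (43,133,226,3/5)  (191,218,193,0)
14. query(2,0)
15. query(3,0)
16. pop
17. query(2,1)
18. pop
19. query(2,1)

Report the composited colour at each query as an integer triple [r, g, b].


at x=1,y=0 over L1,L2:
after L1 α=1/4: [20, 65/4, 26]
after L2 α=5/7: [390/7, 355/2, 92/7]
= [56, 178, 13]

at x=0,y=0 over L1,L2:
L1 α=1/2: [69/2, 34, 20]
L2 α=1/2: [389/4, 83, 56]
→ [97, 83, 56]

query (1,1) [L1,L2] — begin 0,0,0
L1 α=5/6: [520/3, 425/2, 565/3]
L2 α=1/2: [1063/6, 707/4, 1255/6]
rounded: [177, 177, 209]

query (3,0) [L1,L2,L3] — begin 0,0,0
after L1 α=2/3: [478/3, 490/3, 248/3]
after L2 α=4/5: [2734/15, 2134/15, 1292/15]
after L3 α=2/5: [3444/25, 3764/25, 1732/25]
= [138, 151, 69]

at x=1,y=1 over L1,L2,L3:
L1 α=5/6: [520/3, 425/2, 565/3]
L2 α=1/2: [1063/6, 707/4, 1255/6]
L3 α=1/4: [1115/8, 2773/16, 1293/8]
→ [139, 173, 162]

query (0,1) [L1,L2,L3] — begin 0,0,0
L1 α=1/4: [117/4, 10, 121/4]
L2 α=1/2: [181/8, 47, 229/8]
L3 α=1: [243, 59, 45]
rounded: [243, 59, 45]

at x=0,y=0 over L1,L2,L3,L4:
L1 α=1/2: [69/2, 34, 20]
L2 α=1/2: [389/4, 83, 56]
L3 α=1/2: [1181/8, 132, 91]
L4 α=4/5: [8477/40, 172, 231/5]
= [212, 172, 46]

at x=2,y=0 over L1,L2,L3,L4,L5,L6:
+L1 (α=1/7) → [192/7, 36/7, 82/7]
+L2 (α=1/4) → [200/7, 1655/28, 533/28]
+L3 (α=0) → [200/7, 1655/28, 533/28]
+L4 (α=1/4) → [416/7, 9333/112, 5687/112]
+L5 (α=1/3) → [478/7, 15437/168, 2325/56]
+L6 (α=0) → [478/7, 15437/168, 2325/56]
rounded: [68, 92, 42]

query (3,0) [L1,L2,L3,L4,L5,L6] — begin 0,0,0
after L1 α=2/3: [478/3, 490/3, 248/3]
after L2 α=4/5: [2734/15, 2134/15, 1292/15]
after L3 α=2/5: [3444/25, 3764/25, 1732/25]
after L4 α=2/3: [4398/25, 8314/75, 13432/75]
after L5 α=1/4: [18969/100, 8589/100, 3833/25]
after L6 α=2/5: [70107/500, 65967/500, 15049/125]
= [140, 132, 120]

at x=2,y=1 over L1,L2,L3,L4,L5:
+L1 (α=4/7) → [816/7, 792/7, 956/7]
+L2 (α=2/5) → [2728/35, 2586/35, 708/7]
+L3 (α=7/8) → [61283/280, 57221/280, 4323/28]
+L4 (α=1/8) → [68483/320, 57941/320, 4923/32]
+L5 (α=3/4) → [267203/1280, 222101/1280, 11547/128]
rounded: [209, 174, 90]

at x=2,y=1 over L1,L2,L3,L4:
+L1 (α=4/7) → [816/7, 792/7, 956/7]
+L2 (α=2/5) → [2728/35, 2586/35, 708/7]
+L3 (α=7/8) → [61283/280, 57221/280, 4323/28]
+L4 (α=1/8) → [68483/320, 57941/320, 4923/32]
= [214, 181, 154]


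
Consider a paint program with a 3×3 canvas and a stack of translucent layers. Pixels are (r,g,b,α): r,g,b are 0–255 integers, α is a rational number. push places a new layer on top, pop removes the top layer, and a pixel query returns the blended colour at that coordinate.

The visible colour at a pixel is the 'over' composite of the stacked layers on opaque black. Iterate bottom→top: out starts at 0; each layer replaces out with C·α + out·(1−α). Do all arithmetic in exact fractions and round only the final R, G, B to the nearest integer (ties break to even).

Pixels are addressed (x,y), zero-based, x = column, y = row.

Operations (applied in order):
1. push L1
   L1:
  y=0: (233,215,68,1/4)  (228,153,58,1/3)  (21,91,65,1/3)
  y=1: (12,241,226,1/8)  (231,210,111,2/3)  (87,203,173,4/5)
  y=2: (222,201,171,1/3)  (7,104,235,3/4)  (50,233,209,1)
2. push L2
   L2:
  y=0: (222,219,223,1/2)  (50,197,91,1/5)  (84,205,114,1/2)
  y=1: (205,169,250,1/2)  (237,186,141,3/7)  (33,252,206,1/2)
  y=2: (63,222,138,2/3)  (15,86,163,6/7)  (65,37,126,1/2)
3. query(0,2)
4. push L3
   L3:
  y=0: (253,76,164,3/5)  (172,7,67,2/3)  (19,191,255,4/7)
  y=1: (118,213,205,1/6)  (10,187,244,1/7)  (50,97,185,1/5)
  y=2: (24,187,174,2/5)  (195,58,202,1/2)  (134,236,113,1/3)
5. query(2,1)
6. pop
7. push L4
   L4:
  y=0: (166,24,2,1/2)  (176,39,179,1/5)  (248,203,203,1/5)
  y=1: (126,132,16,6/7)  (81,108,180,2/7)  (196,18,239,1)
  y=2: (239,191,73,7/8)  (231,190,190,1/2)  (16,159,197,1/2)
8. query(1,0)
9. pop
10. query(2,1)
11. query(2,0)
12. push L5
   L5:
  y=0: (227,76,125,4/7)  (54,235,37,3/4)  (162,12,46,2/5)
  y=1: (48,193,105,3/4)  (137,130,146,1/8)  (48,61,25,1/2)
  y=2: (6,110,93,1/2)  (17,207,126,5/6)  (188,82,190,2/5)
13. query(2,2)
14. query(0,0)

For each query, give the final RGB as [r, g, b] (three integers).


query (0,2) [L1,L2] — begin 0,0,0
after L1 α=1/3: [74, 67, 57]
after L2 α=2/3: [200/3, 511/3, 111]
= [67, 170, 111]

(2,1) stack=L1,L2,L3; from [0,0,0]:
+L1 (α=4/5) → [348/5, 812/5, 692/5]
+L2 (α=1/2) → [513/10, 1036/5, 861/5]
+L3 (α=1/5) → [1276/25, 4629/25, 4369/25]
= [51, 185, 175]

at x=1,y=0 over L1,L2,L4:
after L1 α=1/3: [76, 51, 58/3]
after L2 α=1/5: [354/5, 401/5, 101/3]
after L4 α=1/5: [2296/25, 1799/25, 941/15]
rounded: [92, 72, 63]

(2,1) stack=L1,L2; from [0,0,0]:
after L1 α=4/5: [348/5, 812/5, 692/5]
after L2 α=1/2: [513/10, 1036/5, 861/5]
rounded: [51, 207, 172]

(2,0) stack=L1,L2; from [0,0,0]:
+L1 (α=1/3) → [7, 91/3, 65/3]
+L2 (α=1/2) → [91/2, 353/3, 407/6]
→ [46, 118, 68]

at x=2,y=2 over L1,L2,L5:
after L1 α=1: [50, 233, 209]
after L2 α=1/2: [115/2, 135, 335/2]
after L5 α=2/5: [1097/10, 569/5, 353/2]
rounded: [110, 114, 176]

at x=0,y=0 over L1,L2,L5:
L1 α=1/4: [233/4, 215/4, 17]
L2 α=1/2: [1121/8, 1091/8, 120]
L5 α=4/7: [10627/56, 815/8, 860/7]
→ [190, 102, 123]


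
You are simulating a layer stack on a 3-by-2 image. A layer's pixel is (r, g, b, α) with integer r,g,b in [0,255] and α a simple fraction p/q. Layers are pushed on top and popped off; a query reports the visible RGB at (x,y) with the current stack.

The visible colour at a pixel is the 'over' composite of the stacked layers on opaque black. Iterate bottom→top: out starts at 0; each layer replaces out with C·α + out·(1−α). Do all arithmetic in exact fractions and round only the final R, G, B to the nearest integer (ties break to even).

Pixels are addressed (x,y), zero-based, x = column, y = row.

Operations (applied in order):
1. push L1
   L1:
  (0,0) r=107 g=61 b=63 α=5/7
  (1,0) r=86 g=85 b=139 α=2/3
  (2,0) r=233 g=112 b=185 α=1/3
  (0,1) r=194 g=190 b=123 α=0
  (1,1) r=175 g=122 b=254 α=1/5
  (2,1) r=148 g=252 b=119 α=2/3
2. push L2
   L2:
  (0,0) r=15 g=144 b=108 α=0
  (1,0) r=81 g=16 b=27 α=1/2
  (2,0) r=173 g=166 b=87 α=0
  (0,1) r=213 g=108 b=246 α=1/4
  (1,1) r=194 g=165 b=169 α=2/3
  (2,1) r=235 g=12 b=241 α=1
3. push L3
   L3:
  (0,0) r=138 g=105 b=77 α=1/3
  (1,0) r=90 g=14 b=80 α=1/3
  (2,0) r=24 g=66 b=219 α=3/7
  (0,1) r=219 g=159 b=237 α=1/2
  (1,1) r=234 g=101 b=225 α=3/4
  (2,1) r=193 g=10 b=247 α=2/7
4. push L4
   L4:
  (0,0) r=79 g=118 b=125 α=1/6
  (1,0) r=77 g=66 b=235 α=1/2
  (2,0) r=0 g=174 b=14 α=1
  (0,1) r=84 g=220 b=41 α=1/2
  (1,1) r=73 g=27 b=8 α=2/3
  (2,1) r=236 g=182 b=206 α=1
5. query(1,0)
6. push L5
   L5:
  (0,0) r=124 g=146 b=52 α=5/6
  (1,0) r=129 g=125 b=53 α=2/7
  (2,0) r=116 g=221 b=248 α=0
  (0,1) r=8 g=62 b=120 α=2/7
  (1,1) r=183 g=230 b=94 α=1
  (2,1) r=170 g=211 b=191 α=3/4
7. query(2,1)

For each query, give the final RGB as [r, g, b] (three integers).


query (1,0) [L1,L2,L3,L4] — begin 0,0,0
L1 α=2/3: [172/3, 170/3, 278/3]
L2 α=1/2: [415/6, 109/3, 359/6]
L3 α=1/3: [685/9, 260/9, 599/9]
L4 α=1/2: [689/9, 427/9, 1357/9]
= [77, 47, 151]

at x=2,y=1 over L1,L2,L3,L4,L5:
after L1 α=2/3: [296/3, 168, 238/3]
after L2 α=1: [235, 12, 241]
after L3 α=2/7: [223, 80/7, 1699/7]
after L4 α=1: [236, 182, 206]
after L5 α=3/4: [373/2, 815/4, 779/4]
rounded: [186, 204, 195]


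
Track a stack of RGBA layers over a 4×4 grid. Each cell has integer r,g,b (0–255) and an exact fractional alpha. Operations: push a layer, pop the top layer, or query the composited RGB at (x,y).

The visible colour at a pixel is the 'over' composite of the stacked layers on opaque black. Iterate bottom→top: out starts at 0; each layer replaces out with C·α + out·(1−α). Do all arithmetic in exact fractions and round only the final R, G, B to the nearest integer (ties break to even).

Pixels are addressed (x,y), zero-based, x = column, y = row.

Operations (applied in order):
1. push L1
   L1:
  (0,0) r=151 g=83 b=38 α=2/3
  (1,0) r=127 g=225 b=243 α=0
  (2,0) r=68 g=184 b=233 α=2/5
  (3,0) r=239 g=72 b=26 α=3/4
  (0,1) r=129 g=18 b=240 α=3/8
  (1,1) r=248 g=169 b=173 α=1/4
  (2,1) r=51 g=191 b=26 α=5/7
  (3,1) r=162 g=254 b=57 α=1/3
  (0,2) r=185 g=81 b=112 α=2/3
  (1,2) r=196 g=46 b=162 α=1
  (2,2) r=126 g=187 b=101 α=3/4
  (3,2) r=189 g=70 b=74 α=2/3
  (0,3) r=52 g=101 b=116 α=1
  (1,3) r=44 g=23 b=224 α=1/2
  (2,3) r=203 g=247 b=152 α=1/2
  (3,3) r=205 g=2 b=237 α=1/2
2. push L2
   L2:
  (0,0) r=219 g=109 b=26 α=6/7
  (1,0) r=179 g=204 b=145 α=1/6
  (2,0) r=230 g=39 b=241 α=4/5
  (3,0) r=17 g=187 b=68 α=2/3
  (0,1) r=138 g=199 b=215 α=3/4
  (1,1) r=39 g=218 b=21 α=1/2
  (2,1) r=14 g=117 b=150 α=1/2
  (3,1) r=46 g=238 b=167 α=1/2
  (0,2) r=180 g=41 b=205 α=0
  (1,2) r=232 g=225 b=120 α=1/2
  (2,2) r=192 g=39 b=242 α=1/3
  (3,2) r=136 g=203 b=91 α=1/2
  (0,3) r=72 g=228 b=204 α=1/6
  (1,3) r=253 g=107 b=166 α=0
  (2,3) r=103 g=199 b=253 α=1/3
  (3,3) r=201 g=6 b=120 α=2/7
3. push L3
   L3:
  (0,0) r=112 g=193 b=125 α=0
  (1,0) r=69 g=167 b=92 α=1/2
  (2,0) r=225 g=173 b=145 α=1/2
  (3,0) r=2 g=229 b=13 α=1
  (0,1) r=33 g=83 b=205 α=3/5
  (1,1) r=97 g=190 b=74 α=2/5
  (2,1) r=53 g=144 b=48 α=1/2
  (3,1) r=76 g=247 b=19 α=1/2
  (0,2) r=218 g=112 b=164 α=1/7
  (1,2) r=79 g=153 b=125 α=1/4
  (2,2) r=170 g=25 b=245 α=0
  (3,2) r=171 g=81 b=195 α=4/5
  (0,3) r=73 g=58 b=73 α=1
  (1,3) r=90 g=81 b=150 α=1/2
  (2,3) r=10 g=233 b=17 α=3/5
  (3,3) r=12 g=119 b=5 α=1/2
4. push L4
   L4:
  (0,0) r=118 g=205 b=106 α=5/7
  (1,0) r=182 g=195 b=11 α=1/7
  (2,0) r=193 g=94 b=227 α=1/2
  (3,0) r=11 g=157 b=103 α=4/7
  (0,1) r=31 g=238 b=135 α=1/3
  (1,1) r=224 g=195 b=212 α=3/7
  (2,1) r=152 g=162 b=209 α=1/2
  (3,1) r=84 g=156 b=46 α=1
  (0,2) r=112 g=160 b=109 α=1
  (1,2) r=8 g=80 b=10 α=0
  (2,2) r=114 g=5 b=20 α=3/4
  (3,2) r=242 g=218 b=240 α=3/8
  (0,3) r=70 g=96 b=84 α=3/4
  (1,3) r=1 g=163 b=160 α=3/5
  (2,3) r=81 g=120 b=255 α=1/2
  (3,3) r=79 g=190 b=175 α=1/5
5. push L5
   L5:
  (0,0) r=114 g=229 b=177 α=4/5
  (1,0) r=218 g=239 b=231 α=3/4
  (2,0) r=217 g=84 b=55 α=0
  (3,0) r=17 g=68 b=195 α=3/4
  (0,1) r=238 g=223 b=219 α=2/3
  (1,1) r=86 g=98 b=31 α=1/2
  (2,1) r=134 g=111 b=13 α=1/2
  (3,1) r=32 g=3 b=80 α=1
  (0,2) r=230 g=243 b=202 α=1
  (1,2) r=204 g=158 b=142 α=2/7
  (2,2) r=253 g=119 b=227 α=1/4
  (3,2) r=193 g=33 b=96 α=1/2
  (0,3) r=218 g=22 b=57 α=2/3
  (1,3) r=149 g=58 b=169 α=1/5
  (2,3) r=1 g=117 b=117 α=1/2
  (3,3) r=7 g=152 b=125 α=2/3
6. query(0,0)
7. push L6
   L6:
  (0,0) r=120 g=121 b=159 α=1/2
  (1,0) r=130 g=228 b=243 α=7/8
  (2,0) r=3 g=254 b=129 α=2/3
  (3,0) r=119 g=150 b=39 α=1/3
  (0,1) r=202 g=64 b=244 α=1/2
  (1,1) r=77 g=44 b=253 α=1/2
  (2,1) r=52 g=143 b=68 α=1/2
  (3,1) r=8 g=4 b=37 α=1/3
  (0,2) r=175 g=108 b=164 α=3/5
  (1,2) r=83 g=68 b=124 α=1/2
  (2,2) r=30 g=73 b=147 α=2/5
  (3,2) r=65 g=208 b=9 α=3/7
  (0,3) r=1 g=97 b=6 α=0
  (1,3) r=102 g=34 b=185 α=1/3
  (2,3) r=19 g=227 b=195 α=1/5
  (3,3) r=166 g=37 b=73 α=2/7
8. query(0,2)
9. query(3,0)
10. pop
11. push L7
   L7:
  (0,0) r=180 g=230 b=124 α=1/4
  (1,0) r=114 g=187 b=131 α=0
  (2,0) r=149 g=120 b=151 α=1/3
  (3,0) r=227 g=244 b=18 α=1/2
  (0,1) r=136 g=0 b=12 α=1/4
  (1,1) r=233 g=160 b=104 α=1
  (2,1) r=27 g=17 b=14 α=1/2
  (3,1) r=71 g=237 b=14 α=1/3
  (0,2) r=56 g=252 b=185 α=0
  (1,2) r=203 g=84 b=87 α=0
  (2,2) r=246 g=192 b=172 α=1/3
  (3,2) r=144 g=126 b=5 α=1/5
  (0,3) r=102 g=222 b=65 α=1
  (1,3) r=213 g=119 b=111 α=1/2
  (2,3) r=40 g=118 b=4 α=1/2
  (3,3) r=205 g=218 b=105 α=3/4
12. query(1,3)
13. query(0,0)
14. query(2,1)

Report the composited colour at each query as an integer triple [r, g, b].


query (0,0) [L1,L2,L3,L4,L5] — begin 0,0,0
+L1 (α=2/3) → [302/3, 166/3, 76/3]
+L2 (α=6/7) → [4244/21, 304/3, 544/21]
+L3 (α=0) → [4244/21, 304/3, 544/21]
+L4 (α=5/7) → [20878/147, 3683/21, 12218/147]
+L5 (α=4/5) → [17582/147, 22919/105, 116294/735]
= [120, 218, 158]

at x=0,y=2 over L1,L2,L3,L4,L5,L6:
+L1 (α=2/3) → [370/3, 54, 224/3]
+L2 (α=0) → [370/3, 54, 224/3]
+L3 (α=1/7) → [958/7, 436/7, 612/7]
+L4 (α=1) → [112, 160, 109]
+L5 (α=1) → [230, 243, 202]
+L6 (α=3/5) → [197, 162, 896/5]
rounded: [197, 162, 179]

query (3,0) [L1,L2,L3,L4,L5,L6] — begin 0,0,0
L1 α=3/4: [717/4, 54, 39/2]
L2 α=2/3: [853/12, 428/3, 311/6]
L3 α=1: [2, 229, 13]
L4 α=4/7: [50/7, 1315/7, 451/7]
L5 α=3/4: [407/28, 2743/28, 2273/14]
L6 α=1/3: [691/14, 4843/42, 2546/21]
→ [49, 115, 121]

query (1,3) [L1,L2,L3,L4,L5,L7] — begin 0,0,0
after L1 α=1/2: [22, 23/2, 112]
after L2 α=0: [22, 23/2, 112]
after L3 α=1/2: [56, 185/4, 131]
after L4 α=3/5: [23, 1163/10, 742/5]
after L5 α=1/5: [241/5, 2616/25, 3813/25]
after L7 α=1/2: [653/5, 5591/50, 3294/25]
rounded: [131, 112, 132]

(0,0) stack=L1,L2,L3,L4,L5,L7; from [0,0,0]:
after L1 α=2/3: [302/3, 166/3, 76/3]
after L2 α=6/7: [4244/21, 304/3, 544/21]
after L3 α=0: [4244/21, 304/3, 544/21]
after L4 α=5/7: [20878/147, 3683/21, 12218/147]
after L5 α=4/5: [17582/147, 22919/105, 116294/735]
after L7 α=1/4: [13201/98, 30969/140, 73337/490]
= [135, 221, 150]

at x=2,y=1 over L1,L2,L3,L4,L5,L7:
+L1 (α=5/7) → [255/7, 955/7, 130/7]
+L2 (α=1/2) → [353/14, 887/7, 590/7]
+L3 (α=1/2) → [1095/28, 1895/14, 463/7]
+L4 (α=1/2) → [5351/56, 4163/28, 963/7]
+L5 (α=1/2) → [12855/112, 7271/56, 527/7]
+L7 (α=1/2) → [15879/224, 8223/112, 625/14]
= [71, 73, 45]
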